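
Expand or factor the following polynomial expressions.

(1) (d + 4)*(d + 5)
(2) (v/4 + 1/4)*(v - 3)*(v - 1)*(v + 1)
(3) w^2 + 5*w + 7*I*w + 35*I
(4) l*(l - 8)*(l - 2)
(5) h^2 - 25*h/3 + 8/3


(1) = d^2 + 9*d + 20
(2) = v^4/4 - v^3/2 - v^2 + v/2 + 3/4
(3) = (w + 5)*(w + 7*I)
(4) = l^3 - 10*l^2 + 16*l
(5) = (h - 8)*(h - 1/3)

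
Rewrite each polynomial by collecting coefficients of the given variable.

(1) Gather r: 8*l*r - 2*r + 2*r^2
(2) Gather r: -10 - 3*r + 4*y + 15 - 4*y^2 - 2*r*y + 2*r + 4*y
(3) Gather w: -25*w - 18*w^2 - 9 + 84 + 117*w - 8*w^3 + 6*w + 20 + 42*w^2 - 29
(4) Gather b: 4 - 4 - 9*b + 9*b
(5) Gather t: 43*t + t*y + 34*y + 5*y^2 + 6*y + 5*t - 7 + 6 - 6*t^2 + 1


(1) = 2*r^2 + r*(8*l - 2)
(2) = r*(-2*y - 1) - 4*y^2 + 8*y + 5
(3) = -8*w^3 + 24*w^2 + 98*w + 66
(4) = 0
(5) = -6*t^2 + t*(y + 48) + 5*y^2 + 40*y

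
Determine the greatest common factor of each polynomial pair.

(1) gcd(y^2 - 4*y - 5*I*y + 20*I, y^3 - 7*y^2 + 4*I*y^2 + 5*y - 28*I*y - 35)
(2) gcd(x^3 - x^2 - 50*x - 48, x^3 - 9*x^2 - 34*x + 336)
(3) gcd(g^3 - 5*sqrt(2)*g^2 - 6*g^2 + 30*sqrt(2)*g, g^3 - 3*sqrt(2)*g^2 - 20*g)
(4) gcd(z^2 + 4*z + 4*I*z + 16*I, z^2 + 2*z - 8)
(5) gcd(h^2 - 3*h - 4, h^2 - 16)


(1) = 1
(2) = gcd((x - 8)*(x + 1)*(x + 6), (x - 8)*(x - 7)*(x + 6)) = x^2 - 2*x - 48
(3) = g^2 - 5*sqrt(2)*g
(4) = z + 4
(5) = gcd((h - 4)*(h + 1), (h - 4)*(h + 4)) = h - 4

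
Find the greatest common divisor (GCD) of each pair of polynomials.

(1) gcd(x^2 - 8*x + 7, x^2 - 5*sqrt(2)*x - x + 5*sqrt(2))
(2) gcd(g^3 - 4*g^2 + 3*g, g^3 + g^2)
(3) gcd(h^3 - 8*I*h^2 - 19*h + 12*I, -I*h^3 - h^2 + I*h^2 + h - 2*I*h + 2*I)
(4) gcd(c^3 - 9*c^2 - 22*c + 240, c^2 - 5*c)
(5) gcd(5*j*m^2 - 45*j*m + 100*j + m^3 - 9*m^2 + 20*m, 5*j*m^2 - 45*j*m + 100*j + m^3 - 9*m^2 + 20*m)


(1) = x - 1
(2) = g
(3) = 1
(4) = 1
(5) = 5*j*m^2 - 45*j*m + 100*j + m^3 - 9*m^2 + 20*m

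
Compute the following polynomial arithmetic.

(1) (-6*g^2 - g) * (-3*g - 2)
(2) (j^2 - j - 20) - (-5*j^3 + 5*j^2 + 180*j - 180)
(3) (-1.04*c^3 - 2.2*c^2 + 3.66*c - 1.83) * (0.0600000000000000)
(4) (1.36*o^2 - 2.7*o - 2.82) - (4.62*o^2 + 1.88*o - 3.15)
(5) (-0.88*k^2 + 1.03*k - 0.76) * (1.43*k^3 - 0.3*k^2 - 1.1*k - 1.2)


(1) = 18*g^3 + 15*g^2 + 2*g
(2) = 5*j^3 - 4*j^2 - 181*j + 160
(3) = -0.0624*c^3 - 0.132*c^2 + 0.2196*c - 0.1098
(4) = -3.26*o^2 - 4.58*o + 0.33
(5) = -1.2584*k^5 + 1.7369*k^4 - 0.4278*k^3 + 0.151*k^2 - 0.4*k + 0.912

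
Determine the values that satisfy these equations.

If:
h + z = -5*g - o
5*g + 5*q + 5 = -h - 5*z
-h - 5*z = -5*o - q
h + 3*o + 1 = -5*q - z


Then:
g = -26*z/115 - 109/230
h = 42/23 - 19*z/23
o = 22*z/23 + 25/46
q = -14*z/23 - 41/46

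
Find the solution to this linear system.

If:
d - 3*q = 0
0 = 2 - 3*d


Then:
d = 2/3
q = 2/9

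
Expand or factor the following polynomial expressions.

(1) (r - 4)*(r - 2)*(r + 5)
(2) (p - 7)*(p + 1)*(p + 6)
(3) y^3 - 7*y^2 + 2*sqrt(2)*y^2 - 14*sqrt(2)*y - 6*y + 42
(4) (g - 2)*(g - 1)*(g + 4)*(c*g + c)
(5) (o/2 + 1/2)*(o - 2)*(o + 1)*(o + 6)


(1) = r^3 - r^2 - 22*r + 40
(2) = p^3 - 43*p - 42
(3) = (y - 7)*(y - sqrt(2))*(y + 3*sqrt(2))
(4) = c*g^4 + 2*c*g^3 - 9*c*g^2 - 2*c*g + 8*c
(5) = o^4/2 + 3*o^3 - 3*o^2/2 - 10*o - 6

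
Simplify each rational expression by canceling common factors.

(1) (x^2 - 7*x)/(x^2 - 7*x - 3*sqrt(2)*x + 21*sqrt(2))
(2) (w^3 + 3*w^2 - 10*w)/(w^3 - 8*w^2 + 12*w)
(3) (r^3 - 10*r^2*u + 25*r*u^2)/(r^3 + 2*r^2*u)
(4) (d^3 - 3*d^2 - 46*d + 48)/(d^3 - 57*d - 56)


(1) = x/(x - 3*sqrt(2))
(2) = (w + 5)/(w - 6)
(3) = (r^2 - 10*r*u + 25*u^2)/(r^2 + 2*r*u)
(4) = (d^2 + 5*d - 6)/(d^2 + 8*d + 7)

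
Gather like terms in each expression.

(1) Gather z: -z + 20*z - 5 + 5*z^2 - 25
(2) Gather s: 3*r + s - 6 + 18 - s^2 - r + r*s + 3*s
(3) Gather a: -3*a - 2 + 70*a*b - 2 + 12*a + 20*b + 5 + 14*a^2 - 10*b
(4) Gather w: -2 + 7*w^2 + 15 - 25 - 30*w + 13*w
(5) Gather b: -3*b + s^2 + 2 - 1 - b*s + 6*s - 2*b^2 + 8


(1) = 5*z^2 + 19*z - 30
(2) = 2*r - s^2 + s*(r + 4) + 12
(3) = 14*a^2 + a*(70*b + 9) + 10*b + 1
(4) = 7*w^2 - 17*w - 12
(5) = -2*b^2 + b*(-s - 3) + s^2 + 6*s + 9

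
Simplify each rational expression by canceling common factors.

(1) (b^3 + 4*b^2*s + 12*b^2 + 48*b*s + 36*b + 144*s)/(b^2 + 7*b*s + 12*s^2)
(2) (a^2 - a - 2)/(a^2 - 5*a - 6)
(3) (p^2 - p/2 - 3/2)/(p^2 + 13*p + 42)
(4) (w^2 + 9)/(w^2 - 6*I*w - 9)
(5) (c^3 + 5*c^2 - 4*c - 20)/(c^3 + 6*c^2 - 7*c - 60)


(1) = (b^2 + 12*b + 36)/(b + 3*s)
(2) = (a - 2)/(a - 6)
(3) = (2*p^2 - p - 3)/(2*p^2 + 26*p + 84)
(4) = (w + 3*I)/(w - 3*I)
(5) = (c^2 - 4)/(c^2 + c - 12)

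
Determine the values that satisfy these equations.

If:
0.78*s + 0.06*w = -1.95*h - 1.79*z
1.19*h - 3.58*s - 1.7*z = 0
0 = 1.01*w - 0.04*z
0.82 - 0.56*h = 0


Then:
h = 1.46
s = 1.57
w = -0.09
z = -2.27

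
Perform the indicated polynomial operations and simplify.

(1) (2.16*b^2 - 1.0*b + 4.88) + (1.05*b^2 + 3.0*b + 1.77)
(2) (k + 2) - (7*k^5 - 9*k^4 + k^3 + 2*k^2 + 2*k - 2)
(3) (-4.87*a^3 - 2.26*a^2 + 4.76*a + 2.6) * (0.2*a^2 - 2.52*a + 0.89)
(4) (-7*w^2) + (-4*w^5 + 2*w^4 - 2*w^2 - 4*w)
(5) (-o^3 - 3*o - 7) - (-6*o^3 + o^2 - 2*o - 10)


(1) = 3.21*b^2 + 2.0*b + 6.65
(2) = -7*k^5 + 9*k^4 - k^3 - 2*k^2 - k + 4
(3) = -0.974*a^5 + 11.8204*a^4 + 2.3129*a^3 - 13.4866*a^2 - 2.3156*a + 2.314
(4) = -4*w^5 + 2*w^4 - 9*w^2 - 4*w
(5) = 5*o^3 - o^2 - o + 3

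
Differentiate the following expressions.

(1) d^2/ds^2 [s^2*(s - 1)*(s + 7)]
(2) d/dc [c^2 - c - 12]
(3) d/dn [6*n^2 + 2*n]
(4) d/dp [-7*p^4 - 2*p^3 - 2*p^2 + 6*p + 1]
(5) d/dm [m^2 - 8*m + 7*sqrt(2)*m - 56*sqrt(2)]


(1) = 12*s^2 + 36*s - 14
(2) = 2*c - 1
(3) = 12*n + 2
(4) = -28*p^3 - 6*p^2 - 4*p + 6
(5) = 2*m - 8 + 7*sqrt(2)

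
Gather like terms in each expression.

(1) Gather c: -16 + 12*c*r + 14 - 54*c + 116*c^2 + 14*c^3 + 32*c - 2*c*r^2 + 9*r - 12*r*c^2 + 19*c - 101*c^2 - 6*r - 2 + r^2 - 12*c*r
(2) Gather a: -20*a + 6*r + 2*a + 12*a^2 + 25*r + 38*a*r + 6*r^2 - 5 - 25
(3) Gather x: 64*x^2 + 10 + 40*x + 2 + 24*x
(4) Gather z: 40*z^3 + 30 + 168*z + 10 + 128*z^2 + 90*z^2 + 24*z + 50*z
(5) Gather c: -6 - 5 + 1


(1) = 14*c^3 + c^2*(15 - 12*r) + c*(-2*r^2 - 3) + r^2 + 3*r - 4
(2) = 12*a^2 + a*(38*r - 18) + 6*r^2 + 31*r - 30
(3) = 64*x^2 + 64*x + 12
(4) = 40*z^3 + 218*z^2 + 242*z + 40
(5) = -10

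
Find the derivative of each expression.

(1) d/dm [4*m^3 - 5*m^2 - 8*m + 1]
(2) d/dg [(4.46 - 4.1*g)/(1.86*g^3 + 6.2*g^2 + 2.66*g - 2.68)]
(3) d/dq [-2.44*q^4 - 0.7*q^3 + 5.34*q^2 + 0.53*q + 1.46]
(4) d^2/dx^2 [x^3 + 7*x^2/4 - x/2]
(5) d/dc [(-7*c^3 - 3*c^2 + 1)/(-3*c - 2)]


(1) = 12*m^2 - 10*m - 8
(2) = (15.252*g^3 + 0.5332*g^2 - 55.304*g - 0.8756)/(3.4596*g^6 + 23.064*g^5 + 48.3352*g^4 + 23.0144*g^3 - 26.1564*g^2 - 14.2576*g + 7.1824)
(3) = -9.76*q^3 - 2.1*q^2 + 10.68*q + 0.53
(4) = 6*x + 7/2
(5) = 3*(14*c^3 + 17*c^2 + 4*c + 1)/(9*c^2 + 12*c + 4)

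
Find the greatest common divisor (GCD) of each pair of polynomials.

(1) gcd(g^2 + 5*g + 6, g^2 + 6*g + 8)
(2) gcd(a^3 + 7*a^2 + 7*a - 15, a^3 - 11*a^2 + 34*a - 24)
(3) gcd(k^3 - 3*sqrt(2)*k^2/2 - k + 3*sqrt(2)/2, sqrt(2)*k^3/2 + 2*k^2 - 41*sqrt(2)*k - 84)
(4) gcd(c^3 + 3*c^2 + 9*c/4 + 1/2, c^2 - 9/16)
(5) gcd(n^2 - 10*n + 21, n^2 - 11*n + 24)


(1) = g + 2
(2) = gcd((a - 1)*(a + 3)*(a + 5), (a - 6)*(a - 4)*(a - 1)) = a - 1
(3) = gcd((k - 1)*(k + 1)*(k - 3*sqrt(2)/2), (k - 6*sqrt(2))*(k + 7*sqrt(2))*(sqrt(2)*k/2 + 1)) = 1
(4) = gcd((c + 1/2)^2*(c + 2), (c - 3/4)*(c + 3/4)) = 1
(5) = n - 3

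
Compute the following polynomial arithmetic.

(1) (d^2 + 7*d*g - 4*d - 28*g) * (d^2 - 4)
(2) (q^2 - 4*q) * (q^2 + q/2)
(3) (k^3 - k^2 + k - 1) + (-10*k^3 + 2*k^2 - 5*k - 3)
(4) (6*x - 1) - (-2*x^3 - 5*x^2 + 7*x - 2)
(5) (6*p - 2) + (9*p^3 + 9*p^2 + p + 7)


(1) = d^4 + 7*d^3*g - 4*d^3 - 28*d^2*g - 4*d^2 - 28*d*g + 16*d + 112*g
(2) = q^4 - 7*q^3/2 - 2*q^2
(3) = -9*k^3 + k^2 - 4*k - 4
(4) = 2*x^3 + 5*x^2 - x + 1
(5) = 9*p^3 + 9*p^2 + 7*p + 5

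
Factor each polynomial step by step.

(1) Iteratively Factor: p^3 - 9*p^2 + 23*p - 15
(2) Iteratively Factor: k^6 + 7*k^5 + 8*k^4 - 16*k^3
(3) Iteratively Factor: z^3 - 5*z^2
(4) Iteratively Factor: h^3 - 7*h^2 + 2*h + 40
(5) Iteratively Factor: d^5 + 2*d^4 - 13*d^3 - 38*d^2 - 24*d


(1) = (p - 3)*(p^2 - 6*p + 5) = (p - 3)*(p - 1)*(p - 5)
(2) = (k + 4)*(k^5 + 3*k^4 - 4*k^3) = k*(k + 4)*(k^4 + 3*k^3 - 4*k^2) = k^2*(k + 4)*(k^3 + 3*k^2 - 4*k) = k^2*(k + 4)^2*(k^2 - k) = k^2*(k - 1)*(k + 4)^2*(k)
(3) = (z)*(z^2 - 5*z) = z^2*(z - 5)
(4) = (h - 5)*(h^2 - 2*h - 8) = (h - 5)*(h - 4)*(h + 2)
(5) = (d - 4)*(d^4 + 6*d^3 + 11*d^2 + 6*d) = (d - 4)*(d + 2)*(d^3 + 4*d^2 + 3*d) = d*(d - 4)*(d + 2)*(d^2 + 4*d + 3) = d*(d - 4)*(d + 1)*(d + 2)*(d + 3)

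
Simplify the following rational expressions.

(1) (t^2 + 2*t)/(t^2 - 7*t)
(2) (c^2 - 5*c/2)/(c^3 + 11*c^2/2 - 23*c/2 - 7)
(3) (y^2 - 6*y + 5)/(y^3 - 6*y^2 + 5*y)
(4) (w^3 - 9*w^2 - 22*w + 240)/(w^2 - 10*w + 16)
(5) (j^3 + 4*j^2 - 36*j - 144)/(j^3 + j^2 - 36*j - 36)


(1) = (t + 2)/(t - 7)
(2) = (2*c^2 - 5*c)/(2*c^3 + 11*c^2 - 23*c - 14)
(3) = 1/y
(4) = (w^2 - w - 30)/(w - 2)
(5) = (j + 4)/(j + 1)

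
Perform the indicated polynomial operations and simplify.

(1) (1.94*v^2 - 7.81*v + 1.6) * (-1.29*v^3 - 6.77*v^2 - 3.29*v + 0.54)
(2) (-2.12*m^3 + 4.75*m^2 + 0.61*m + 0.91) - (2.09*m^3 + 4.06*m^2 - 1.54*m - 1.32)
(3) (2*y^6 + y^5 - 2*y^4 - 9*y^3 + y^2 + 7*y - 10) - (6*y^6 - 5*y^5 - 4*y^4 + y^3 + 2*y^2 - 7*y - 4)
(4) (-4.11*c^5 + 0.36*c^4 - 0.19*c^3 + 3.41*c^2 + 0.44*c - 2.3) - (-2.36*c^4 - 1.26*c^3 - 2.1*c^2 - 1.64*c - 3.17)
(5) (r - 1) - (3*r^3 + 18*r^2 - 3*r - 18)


(1) = -2.5026*v^5 - 3.0589*v^4 + 44.4271*v^3 + 15.9105*v^2 - 9.4814*v + 0.864
(2) = -4.21*m^3 + 0.69*m^2 + 2.15*m + 2.23
(3) = -4*y^6 + 6*y^5 + 2*y^4 - 10*y^3 - y^2 + 14*y - 6
(4) = -4.11*c^5 + 2.72*c^4 + 1.07*c^3 + 5.51*c^2 + 2.08*c + 0.87
(5) = -3*r^3 - 18*r^2 + 4*r + 17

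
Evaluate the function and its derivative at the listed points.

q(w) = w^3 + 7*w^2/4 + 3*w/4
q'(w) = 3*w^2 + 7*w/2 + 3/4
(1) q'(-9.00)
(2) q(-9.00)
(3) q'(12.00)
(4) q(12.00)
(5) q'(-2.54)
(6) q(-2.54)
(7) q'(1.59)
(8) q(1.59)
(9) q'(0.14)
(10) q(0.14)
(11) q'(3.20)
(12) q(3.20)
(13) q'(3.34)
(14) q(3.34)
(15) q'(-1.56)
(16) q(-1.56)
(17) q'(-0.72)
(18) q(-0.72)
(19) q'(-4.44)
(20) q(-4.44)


(1) = 212.25
(2) = -594.00
(3) = 474.75
(4) = 1989.00
(5) = 11.21
(6) = -7.00
(7) = 13.90
(8) = 9.64
(9) = 1.30
(10) = 0.14
(11) = 42.67
(12) = 53.09
(13) = 45.91
(14) = 59.29
(15) = 2.59
(16) = -0.71
(17) = -0.21
(18) = -0.01
(19) = 44.35
(20) = -56.36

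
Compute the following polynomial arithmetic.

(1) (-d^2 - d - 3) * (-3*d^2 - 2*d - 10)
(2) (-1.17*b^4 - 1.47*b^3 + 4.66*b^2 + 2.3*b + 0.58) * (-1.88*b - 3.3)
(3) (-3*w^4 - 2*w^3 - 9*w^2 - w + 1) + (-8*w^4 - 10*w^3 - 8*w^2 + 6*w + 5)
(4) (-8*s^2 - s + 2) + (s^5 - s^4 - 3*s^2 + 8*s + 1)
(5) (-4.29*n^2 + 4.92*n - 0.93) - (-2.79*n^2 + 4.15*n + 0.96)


(1) = 3*d^4 + 5*d^3 + 21*d^2 + 16*d + 30
(2) = 2.1996*b^5 + 6.6246*b^4 - 3.9098*b^3 - 19.702*b^2 - 8.6804*b - 1.914
(3) = -11*w^4 - 12*w^3 - 17*w^2 + 5*w + 6
(4) = s^5 - s^4 - 11*s^2 + 7*s + 3
(5) = -1.5*n^2 + 0.77*n - 1.89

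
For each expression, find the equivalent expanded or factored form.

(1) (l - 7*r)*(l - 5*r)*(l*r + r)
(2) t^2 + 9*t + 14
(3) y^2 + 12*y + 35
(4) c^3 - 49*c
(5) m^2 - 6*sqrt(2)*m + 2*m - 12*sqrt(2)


(1) = l^3*r - 12*l^2*r^2 + l^2*r + 35*l*r^3 - 12*l*r^2 + 35*r^3
(2) = (t + 2)*(t + 7)
(3) = (y + 5)*(y + 7)
(4) = c*(c - 7)*(c + 7)
(5) = (m + 2)*(m - 6*sqrt(2))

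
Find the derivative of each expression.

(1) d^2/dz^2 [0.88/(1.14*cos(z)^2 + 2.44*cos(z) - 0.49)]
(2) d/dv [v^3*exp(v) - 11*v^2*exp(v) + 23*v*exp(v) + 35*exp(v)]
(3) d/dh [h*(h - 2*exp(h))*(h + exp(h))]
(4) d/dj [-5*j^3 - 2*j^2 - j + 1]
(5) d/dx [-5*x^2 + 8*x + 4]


(1) = (-4.574592*(1 - cos(z)^2)^2 - 7.343424*cos(z)^3 - 9.492736*cos(z)^2 + 13.63472*cos(z) + 16.036064)/(1.14*cos(z)^2 + 2.44*cos(z) - 0.49)^3
(2) = (v^3 - 8*v^2 + v + 58)*exp(v)
(3) = -h^2*exp(h) + 3*h^2 - 4*h*exp(2*h) - 2*h*exp(h) - 2*exp(2*h)
(4) = -15*j^2 - 4*j - 1
(5) = 8 - 10*x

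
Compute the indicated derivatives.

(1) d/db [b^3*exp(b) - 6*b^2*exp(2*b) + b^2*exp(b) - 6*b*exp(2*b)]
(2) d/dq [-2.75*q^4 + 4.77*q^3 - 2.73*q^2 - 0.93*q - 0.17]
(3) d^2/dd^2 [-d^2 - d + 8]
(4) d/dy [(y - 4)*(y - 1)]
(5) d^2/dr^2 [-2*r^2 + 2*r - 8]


(1) = (b^3 - 12*b^2*exp(b) + 4*b^2 - 24*b*exp(b) + 2*b - 6*exp(b))*exp(b)
(2) = -11.0*q^3 + 14.31*q^2 - 5.46*q - 0.93
(3) = -2
(4) = 2*y - 5
(5) = -4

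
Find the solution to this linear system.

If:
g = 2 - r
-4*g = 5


Then:
g = -5/4
r = 13/4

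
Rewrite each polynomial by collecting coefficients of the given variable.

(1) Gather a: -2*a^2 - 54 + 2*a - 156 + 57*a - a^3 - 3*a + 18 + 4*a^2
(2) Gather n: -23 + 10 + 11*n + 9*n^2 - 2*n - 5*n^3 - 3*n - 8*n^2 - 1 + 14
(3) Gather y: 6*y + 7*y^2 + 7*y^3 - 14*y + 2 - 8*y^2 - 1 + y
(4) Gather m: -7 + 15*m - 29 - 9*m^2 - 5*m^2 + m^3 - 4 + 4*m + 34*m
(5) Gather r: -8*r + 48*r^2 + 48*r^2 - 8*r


(1) = -a^3 + 2*a^2 + 56*a - 192
(2) = -5*n^3 + n^2 + 6*n
(3) = 7*y^3 - y^2 - 7*y + 1
(4) = m^3 - 14*m^2 + 53*m - 40
(5) = 96*r^2 - 16*r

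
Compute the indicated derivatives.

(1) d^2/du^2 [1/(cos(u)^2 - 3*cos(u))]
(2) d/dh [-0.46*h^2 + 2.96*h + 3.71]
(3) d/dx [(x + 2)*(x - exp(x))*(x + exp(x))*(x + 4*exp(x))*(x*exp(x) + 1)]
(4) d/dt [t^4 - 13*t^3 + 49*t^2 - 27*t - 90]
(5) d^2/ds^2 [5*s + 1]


(1) = (-(1 - cos(2*u))^2 - 45*cos(u)/4 - 11*cos(2*u)/2 + 9*cos(3*u)/4 + 33/2)/((cos(u) - 3)^3*cos(u)^3)
(2) = 2.96 - 0.92*h
(3) = (1 - exp(x))*(x + 2)*(x + exp(x))*(x + 4*exp(x))*(x*exp(x) + 1) + (x + 1)*(x + 2)*(x - exp(x))*(x + exp(x))*(x + 4*exp(x))*exp(x) + (x + 2)*(x - exp(x))*(x + exp(x))*(x*exp(x) + 1)*(4*exp(x) + 1) + (x + 2)*(x - exp(x))*(x + 4*exp(x))*(x*exp(x) + 1)*(exp(x) + 1) + (x - exp(x))*(x + exp(x))*(x + 4*exp(x))*(x*exp(x) + 1)
(4) = 4*t^3 - 39*t^2 + 98*t - 27
(5) = 0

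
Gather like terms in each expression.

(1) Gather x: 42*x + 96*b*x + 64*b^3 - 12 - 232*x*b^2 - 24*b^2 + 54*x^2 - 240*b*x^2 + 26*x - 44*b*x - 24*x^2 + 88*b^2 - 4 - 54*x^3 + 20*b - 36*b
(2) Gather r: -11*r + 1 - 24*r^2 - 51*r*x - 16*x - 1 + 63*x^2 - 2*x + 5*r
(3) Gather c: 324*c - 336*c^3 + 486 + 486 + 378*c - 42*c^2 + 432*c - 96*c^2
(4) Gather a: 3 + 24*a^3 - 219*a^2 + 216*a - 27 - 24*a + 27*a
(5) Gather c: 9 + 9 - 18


(1) = 64*b^3 + 64*b^2 - 16*b - 54*x^3 + x^2*(30 - 240*b) + x*(-232*b^2 + 52*b + 68) - 16
(2) = -24*r^2 + r*(-51*x - 6) + 63*x^2 - 18*x
(3) = -336*c^3 - 138*c^2 + 1134*c + 972
(4) = 24*a^3 - 219*a^2 + 219*a - 24
(5) = 0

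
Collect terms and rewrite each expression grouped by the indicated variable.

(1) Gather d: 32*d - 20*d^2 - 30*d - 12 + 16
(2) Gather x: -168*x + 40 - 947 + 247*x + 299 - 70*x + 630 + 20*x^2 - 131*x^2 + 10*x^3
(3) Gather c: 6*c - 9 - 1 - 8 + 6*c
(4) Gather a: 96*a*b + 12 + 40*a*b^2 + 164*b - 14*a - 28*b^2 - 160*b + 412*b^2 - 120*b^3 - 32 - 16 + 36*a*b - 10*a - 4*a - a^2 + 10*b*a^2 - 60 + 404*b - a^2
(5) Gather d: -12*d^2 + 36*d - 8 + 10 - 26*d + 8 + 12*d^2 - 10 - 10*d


(1) = -20*d^2 + 2*d + 4
(2) = 10*x^3 - 111*x^2 + 9*x + 22
(3) = 12*c - 18
(4) = a^2*(10*b - 2) + a*(40*b^2 + 132*b - 28) - 120*b^3 + 384*b^2 + 408*b - 96
(5) = 0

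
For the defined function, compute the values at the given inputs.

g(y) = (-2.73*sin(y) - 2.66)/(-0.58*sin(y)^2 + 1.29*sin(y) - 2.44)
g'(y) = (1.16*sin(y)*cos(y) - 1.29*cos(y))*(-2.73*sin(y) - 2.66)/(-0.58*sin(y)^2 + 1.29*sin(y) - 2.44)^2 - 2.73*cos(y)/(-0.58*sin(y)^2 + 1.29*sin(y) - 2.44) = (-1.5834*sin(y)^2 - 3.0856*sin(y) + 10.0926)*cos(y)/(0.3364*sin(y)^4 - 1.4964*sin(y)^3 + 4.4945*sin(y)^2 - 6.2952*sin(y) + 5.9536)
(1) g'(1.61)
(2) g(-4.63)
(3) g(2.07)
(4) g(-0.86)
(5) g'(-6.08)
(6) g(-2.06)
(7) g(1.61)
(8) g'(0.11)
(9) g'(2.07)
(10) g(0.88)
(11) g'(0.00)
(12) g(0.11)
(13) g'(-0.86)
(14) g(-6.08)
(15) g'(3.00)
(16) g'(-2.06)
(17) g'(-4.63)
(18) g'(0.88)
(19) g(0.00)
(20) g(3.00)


(1) = -0.07
(2) = 3.11
(3) = 2.88
(4) = 0.16
(5) = 1.90
(6) = 0.06
(7) = 3.11
(8) = 1.82
(9) = -0.96
(10) = 2.66
(11) = 1.70
(12) = 1.28
(13) = 0.53
(14) = 1.46
(15) = -1.85
(16) = -0.34
(17) = -0.15
(18) = 1.35
(19) = 1.09
(20) = 1.34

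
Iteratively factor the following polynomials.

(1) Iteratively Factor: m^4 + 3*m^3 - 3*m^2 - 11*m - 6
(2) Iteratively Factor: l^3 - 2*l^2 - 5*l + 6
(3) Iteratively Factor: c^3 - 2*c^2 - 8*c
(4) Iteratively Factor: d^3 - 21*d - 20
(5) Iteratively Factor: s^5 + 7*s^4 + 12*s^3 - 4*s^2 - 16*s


(1) = (m - 2)*(m^3 + 5*m^2 + 7*m + 3) = (m - 2)*(m + 1)*(m^2 + 4*m + 3) = (m - 2)*(m + 1)*(m + 3)*(m + 1)
(2) = (l - 3)*(l^2 + l - 2) = (l - 3)*(l - 1)*(l + 2)
(3) = (c + 2)*(c^2 - 4*c) = c*(c + 2)*(c - 4)
(4) = (d + 4)*(d^2 - 4*d - 5) = (d + 1)*(d + 4)*(d - 5)
(5) = (s - 1)*(s^4 + 8*s^3 + 20*s^2 + 16*s) = (s - 1)*(s + 4)*(s^3 + 4*s^2 + 4*s) = (s - 1)*(s + 2)*(s + 4)*(s^2 + 2*s) = s*(s - 1)*(s + 2)*(s + 4)*(s + 2)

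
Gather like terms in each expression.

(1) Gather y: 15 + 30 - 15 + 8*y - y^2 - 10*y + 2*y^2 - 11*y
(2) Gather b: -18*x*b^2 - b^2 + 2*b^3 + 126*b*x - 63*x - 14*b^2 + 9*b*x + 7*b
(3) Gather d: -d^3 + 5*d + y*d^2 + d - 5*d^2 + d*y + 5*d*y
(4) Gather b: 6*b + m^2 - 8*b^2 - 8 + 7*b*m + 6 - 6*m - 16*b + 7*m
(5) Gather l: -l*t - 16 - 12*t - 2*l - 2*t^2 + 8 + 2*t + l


(1) = y^2 - 13*y + 30
(2) = 2*b^3 + b^2*(-18*x - 15) + b*(135*x + 7) - 63*x
(3) = -d^3 + d^2*(y - 5) + d*(6*y + 6)
(4) = -8*b^2 + b*(7*m - 10) + m^2 + m - 2
(5) = l*(-t - 1) - 2*t^2 - 10*t - 8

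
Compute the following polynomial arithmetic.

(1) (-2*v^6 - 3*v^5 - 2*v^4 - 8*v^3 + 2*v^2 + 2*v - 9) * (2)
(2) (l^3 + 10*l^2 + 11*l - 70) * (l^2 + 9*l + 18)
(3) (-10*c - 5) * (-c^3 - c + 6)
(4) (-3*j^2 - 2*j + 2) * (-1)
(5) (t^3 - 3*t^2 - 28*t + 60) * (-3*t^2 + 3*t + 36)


(1) = -4*v^6 - 6*v^5 - 4*v^4 - 16*v^3 + 4*v^2 + 4*v - 18
(2) = l^5 + 19*l^4 + 119*l^3 + 209*l^2 - 432*l - 1260
(3) = 10*c^4 + 5*c^3 + 10*c^2 - 55*c - 30
(4) = 3*j^2 + 2*j - 2
(5) = -3*t^5 + 12*t^4 + 111*t^3 - 372*t^2 - 828*t + 2160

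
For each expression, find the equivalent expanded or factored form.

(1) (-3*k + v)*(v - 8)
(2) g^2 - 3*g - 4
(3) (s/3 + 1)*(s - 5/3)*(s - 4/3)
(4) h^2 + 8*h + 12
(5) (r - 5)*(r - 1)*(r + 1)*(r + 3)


(1) = -3*k*v + 24*k + v^2 - 8*v
(2) = (g - 4)*(g + 1)
(3) = s^3/3 - 61*s/27 + 20/9
(4) = (h + 2)*(h + 6)
(5) = r^4 - 2*r^3 - 16*r^2 + 2*r + 15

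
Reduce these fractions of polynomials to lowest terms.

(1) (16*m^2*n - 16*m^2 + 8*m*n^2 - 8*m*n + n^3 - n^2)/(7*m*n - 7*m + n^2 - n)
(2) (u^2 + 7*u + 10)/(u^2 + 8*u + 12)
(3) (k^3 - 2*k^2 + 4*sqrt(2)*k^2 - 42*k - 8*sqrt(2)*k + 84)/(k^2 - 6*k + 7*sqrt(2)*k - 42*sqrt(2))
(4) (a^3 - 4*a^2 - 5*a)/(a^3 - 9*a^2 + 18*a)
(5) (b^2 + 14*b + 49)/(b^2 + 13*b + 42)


(1) = (16*m^2 + 8*m*n + n^2)/(7*m + n)
(2) = (u + 5)/(u + 6)
(3) = (k^2 + k*(-3*sqrt(2) - 2) + 6*sqrt(2))/(k - 6)
(4) = (a^2 - 4*a - 5)/(a^2 - 9*a + 18)
(5) = (b + 7)/(b + 6)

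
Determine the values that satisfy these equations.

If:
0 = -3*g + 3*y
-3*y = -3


Then:
g = 1
y = 1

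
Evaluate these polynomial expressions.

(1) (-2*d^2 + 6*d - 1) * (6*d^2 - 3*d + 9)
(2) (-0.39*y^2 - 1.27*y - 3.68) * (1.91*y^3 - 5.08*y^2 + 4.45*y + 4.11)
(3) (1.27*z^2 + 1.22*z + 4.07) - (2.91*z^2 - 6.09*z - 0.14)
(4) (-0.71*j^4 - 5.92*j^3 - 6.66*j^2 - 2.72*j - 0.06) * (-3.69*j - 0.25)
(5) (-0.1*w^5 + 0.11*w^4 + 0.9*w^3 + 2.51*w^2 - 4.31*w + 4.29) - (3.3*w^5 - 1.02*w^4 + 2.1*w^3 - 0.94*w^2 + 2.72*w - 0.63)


(1) = -12*d^4 + 42*d^3 - 42*d^2 + 57*d - 9
(2) = -0.7449*y^5 - 0.4445*y^4 - 2.3127*y^3 + 11.44*y^2 - 21.5957*y - 15.1248
(3) = -1.64*z^2 + 7.31*z + 4.21
(4) = 2.6199*j^5 + 22.0223*j^4 + 26.0554*j^3 + 11.7018*j^2 + 0.9014*j + 0.015
(5) = -3.4*w^5 + 1.13*w^4 - 1.2*w^3 + 3.45*w^2 - 7.03*w + 4.92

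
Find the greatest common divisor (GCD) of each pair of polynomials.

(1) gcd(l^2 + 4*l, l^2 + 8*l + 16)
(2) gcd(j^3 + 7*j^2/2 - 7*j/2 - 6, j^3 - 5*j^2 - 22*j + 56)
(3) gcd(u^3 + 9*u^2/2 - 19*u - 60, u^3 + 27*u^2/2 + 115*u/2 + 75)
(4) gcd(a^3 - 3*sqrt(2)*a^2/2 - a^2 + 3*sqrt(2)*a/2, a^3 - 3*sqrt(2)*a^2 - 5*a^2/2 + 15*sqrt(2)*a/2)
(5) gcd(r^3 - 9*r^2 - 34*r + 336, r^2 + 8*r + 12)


(1) = gcd(l*(l + 4), (l + 4)^2) = l + 4
(2) = gcd((j - 3/2)*(j + 1)*(j + 4), (j - 7)*(j - 2)*(j + 4)) = j + 4
(3) = u^2 + 17*u/2 + 15
(4) = gcd(a*(a - 1)*(a - 3*sqrt(2)/2), a*(a - 5/2)*(a - 3*sqrt(2))) = a
(5) = r + 6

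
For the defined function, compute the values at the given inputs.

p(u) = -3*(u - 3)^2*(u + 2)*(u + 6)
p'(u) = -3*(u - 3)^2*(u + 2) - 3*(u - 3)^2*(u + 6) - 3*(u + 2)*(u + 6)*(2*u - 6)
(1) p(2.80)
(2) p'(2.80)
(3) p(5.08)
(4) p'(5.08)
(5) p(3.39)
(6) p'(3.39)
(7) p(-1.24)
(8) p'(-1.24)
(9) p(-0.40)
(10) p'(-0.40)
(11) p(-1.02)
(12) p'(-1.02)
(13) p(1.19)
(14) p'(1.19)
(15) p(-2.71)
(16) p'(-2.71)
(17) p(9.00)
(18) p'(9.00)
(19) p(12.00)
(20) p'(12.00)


(1) = -5.07
(2) = 49.06
(3) = -1018.17
(4) = -1214.71
(5) = -23.09
(6) = -125.18
(7) = -195.11
(8) = -205.68
(9) = -310.73
(10) = -66.91
(11) = -236.61
(12) = -171.23
(13) = -225.42
(14) = 147.07
(15) = 228.48
(16) = -332.38
(17) = -17820.00
(18) = -8748.00
(19) = -61236.00
(20) = -21384.00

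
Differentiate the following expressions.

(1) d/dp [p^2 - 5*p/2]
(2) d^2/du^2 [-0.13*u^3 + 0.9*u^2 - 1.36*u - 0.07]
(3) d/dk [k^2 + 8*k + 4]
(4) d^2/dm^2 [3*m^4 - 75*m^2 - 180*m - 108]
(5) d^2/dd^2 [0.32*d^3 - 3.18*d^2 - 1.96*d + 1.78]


(1) = 2*p - 5/2
(2) = 1.8 - 0.78*u
(3) = 2*k + 8
(4) = 36*m^2 - 150
(5) = 1.92*d - 6.36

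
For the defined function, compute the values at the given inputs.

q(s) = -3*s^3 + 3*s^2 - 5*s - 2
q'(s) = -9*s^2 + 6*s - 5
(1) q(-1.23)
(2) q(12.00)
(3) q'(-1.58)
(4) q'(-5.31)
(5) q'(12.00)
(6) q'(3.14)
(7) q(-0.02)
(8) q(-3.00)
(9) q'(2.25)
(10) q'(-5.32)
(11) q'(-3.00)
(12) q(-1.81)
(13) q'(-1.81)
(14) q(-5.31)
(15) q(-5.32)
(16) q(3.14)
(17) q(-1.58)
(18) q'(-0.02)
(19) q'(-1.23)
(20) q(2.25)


(1) = 14.27
(2) = -4814.00
(3) = -36.95
(4) = -290.62
(5) = -1229.00
(6) = -74.90
(7) = -1.90
(8) = 121.00
(9) = -37.06
(10) = -291.64
(11) = -104.00
(12) = 34.67
(13) = -45.34
(14) = 558.30
(15) = 561.21
(16) = -81.00
(17) = 25.22
(18) = -5.12
(19) = -26.00
(20) = -32.23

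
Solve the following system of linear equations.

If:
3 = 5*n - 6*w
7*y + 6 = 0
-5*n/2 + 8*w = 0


Then:
n = 24/25
w = 3/10
y = -6/7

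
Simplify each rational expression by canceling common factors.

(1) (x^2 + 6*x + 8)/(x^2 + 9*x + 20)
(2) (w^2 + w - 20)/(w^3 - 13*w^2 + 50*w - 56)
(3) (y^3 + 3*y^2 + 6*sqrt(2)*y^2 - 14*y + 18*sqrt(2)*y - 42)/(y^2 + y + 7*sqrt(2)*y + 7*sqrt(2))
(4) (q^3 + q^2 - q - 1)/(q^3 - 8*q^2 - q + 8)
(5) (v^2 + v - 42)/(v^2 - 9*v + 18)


(1) = (x + 2)/(x + 5)
(2) = (w + 5)/(w^2 - 9*w + 14)
(3) = (y^2 + y*(3 - sqrt(2)) - 3*sqrt(2))/(y + 1)
(4) = (q + 1)/(q - 8)
(5) = (v + 7)/(v - 3)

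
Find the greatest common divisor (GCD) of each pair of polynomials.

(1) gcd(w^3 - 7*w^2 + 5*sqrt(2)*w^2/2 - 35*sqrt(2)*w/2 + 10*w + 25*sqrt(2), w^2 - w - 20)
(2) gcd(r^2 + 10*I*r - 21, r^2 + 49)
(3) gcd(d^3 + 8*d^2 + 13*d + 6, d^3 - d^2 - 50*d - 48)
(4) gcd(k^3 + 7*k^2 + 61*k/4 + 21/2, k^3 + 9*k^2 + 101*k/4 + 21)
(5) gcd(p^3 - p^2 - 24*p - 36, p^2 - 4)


(1) = w - 5
(2) = gcd((r + 3*I)*(r + 7*I), (r - 7*I)*(r + 7*I)) = r + 7*I
(3) = gcd((d + 1)^2*(d + 6), (d - 8)*(d + 1)*(d + 6)) = d^2 + 7*d + 6
(4) = k^2 + 5*k + 21/4
(5) = gcd((p - 6)*(p + 2)*(p + 3), (p - 2)*(p + 2)) = p + 2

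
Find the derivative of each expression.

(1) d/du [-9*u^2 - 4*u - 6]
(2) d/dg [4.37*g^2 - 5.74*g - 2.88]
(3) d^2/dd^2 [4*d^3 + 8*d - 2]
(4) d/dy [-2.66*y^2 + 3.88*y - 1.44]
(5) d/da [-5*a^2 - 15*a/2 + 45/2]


(1) = -18*u - 4
(2) = 8.74*g - 5.74
(3) = 24*d
(4) = 3.88 - 5.32*y
(5) = -10*a - 15/2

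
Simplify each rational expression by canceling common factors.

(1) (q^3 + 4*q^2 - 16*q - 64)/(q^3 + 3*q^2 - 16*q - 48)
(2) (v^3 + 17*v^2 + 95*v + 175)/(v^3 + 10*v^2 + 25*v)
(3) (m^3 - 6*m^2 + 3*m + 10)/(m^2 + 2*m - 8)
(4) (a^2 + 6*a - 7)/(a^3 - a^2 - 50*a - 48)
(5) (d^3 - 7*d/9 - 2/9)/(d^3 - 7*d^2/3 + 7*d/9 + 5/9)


(1) = (q + 4)/(q + 3)
(2) = (v + 7)/v
(3) = (m^2 - 4*m - 5)/(m + 4)
(4) = (a^2 + 6*a - 7)/(a^3 - a^2 - 50*a - 48)
(5) = (3*d + 2)/(3*d - 5)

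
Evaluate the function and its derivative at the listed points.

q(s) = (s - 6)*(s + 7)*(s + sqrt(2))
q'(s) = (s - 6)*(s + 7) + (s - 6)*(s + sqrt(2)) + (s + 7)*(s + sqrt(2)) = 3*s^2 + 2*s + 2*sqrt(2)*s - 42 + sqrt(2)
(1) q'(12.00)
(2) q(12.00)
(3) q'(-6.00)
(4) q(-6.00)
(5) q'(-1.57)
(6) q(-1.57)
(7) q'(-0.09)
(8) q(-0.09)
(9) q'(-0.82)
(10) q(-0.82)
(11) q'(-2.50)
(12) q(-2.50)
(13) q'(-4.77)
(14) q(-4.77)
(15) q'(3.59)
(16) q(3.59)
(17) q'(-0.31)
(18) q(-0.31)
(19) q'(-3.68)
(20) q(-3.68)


(1) = 449.36
(2) = 1529.22
(3) = 38.44
(4) = 55.03
(5) = -40.77
(6) = 6.40
(7) = -41.00
(8) = -55.73
(9) = -42.53
(10) = -25.04
(11) = -33.91
(12) = 41.53
(13) = 4.64
(14) = 80.60
(15) = 15.41
(16) = -127.72
(17) = -41.79
(18) = -46.61
(19) = -17.73
(20) = 72.82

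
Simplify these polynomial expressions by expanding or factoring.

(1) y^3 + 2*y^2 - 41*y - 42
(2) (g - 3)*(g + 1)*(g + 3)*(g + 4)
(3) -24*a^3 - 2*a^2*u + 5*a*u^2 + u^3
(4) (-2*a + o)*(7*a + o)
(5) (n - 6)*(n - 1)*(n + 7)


(1) = (y - 6)*(y + 1)*(y + 7)
(2) = g^4 + 5*g^3 - 5*g^2 - 45*g - 36
(3) = (-2*a + u)*(3*a + u)*(4*a + u)
(4) = -14*a^2 + 5*a*o + o^2
(5) = n^3 - 43*n + 42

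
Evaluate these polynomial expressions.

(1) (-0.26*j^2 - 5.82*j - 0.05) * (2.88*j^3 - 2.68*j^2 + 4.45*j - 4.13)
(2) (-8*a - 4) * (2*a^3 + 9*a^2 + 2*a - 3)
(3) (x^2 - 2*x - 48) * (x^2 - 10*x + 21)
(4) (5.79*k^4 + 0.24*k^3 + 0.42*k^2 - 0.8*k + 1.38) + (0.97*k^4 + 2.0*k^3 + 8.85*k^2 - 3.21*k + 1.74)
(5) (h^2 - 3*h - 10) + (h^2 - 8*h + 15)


(1) = -0.7488*j^5 - 16.0648*j^4 + 14.2966*j^3 - 24.6912*j^2 + 23.8141*j + 0.2065
(2) = -16*a^4 - 80*a^3 - 52*a^2 + 16*a + 12
(3) = x^4 - 12*x^3 - 7*x^2 + 438*x - 1008
(4) = 6.76*k^4 + 2.24*k^3 + 9.27*k^2 - 4.01*k + 3.12
(5) = 2*h^2 - 11*h + 5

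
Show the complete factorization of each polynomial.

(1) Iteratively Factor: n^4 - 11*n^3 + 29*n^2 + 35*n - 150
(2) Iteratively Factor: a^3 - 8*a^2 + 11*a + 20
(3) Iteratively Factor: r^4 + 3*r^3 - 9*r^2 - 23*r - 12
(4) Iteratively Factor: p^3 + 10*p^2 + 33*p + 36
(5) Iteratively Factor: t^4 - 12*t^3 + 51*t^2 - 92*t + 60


(1) = (n + 2)*(n^3 - 13*n^2 + 55*n - 75) = (n - 5)*(n + 2)*(n^2 - 8*n + 15) = (n - 5)^2*(n + 2)*(n - 3)
(2) = (a - 4)*(a^2 - 4*a - 5) = (a - 5)*(a - 4)*(a + 1)
(3) = (r + 4)*(r^3 - r^2 - 5*r - 3) = (r - 3)*(r + 4)*(r^2 + 2*r + 1) = (r - 3)*(r + 1)*(r + 4)*(r + 1)
(4) = (p + 4)*(p^2 + 6*p + 9) = (p + 3)*(p + 4)*(p + 3)
(5) = (t - 3)*(t^3 - 9*t^2 + 24*t - 20) = (t - 3)*(t - 2)*(t^2 - 7*t + 10) = (t - 5)*(t - 3)*(t - 2)*(t - 2)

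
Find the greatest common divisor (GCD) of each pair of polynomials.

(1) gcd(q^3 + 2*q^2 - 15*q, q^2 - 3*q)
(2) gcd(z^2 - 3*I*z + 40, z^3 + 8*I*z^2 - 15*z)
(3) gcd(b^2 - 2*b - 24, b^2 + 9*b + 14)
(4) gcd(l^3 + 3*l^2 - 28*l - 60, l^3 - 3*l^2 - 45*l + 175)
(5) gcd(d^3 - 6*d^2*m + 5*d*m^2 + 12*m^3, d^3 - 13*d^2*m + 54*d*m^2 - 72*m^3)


(1) = gcd(q*(q - 3)*(q + 5), q*(q - 3)) = q^2 - 3*q
(2) = z + 5*I
(3) = gcd((b - 6)*(b + 4), (b + 2)*(b + 7)) = 1
(4) = l - 5
(5) = gcd((d - 4*m)*(d - 3*m)*(d + m), (d - 6*m)*(d - 4*m)*(d - 3*m)) = d^2 - 7*d*m + 12*m^2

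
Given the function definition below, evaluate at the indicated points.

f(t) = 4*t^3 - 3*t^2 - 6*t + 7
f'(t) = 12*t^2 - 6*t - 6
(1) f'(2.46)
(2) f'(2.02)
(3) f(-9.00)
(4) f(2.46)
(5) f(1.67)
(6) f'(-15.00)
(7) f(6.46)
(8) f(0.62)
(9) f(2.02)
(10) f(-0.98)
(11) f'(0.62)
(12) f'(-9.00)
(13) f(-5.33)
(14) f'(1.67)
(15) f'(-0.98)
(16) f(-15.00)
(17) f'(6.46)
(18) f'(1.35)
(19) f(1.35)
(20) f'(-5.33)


(1) = 51.86
(2) = 30.84
(3) = -3098.00
(4) = 33.63
(5) = 7.24
(6) = 2784.00
(7) = 921.39
(8) = 3.08
(9) = 15.61
(10) = 6.23
(11) = -5.11
(12) = 1020.00
(13) = -651.92
(14) = 17.45
(15) = 11.40
(16) = -14078.00
(17) = 456.02
(18) = 7.77
(19) = 3.27
(20) = 366.89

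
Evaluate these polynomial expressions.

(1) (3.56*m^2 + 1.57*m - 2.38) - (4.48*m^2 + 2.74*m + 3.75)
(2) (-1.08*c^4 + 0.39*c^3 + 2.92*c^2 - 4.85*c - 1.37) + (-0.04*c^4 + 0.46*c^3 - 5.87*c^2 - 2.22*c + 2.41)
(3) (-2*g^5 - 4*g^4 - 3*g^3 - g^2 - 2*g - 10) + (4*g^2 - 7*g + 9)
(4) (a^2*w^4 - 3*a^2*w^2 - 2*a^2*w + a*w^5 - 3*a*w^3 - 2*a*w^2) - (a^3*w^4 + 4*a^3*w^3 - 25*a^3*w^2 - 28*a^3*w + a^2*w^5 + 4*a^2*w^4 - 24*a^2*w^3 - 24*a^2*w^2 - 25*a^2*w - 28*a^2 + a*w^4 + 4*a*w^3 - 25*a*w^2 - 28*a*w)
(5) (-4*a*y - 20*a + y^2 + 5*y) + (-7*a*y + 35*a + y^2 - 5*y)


(1) = -0.92*m^2 - 1.17*m - 6.13
(2) = -1.12*c^4 + 0.85*c^3 - 2.95*c^2 - 7.07*c + 1.04
(3) = -2*g^5 - 4*g^4 - 3*g^3 + 3*g^2 - 9*g - 1
(4) = -a^3*w^4 - 4*a^3*w^3 + 25*a^3*w^2 + 28*a^3*w - a^2*w^5 - 3*a^2*w^4 + 24*a^2*w^3 + 21*a^2*w^2 + 23*a^2*w + 28*a^2 + a*w^5 - a*w^4 - 7*a*w^3 + 23*a*w^2 + 28*a*w
(5) = -11*a*y + 15*a + 2*y^2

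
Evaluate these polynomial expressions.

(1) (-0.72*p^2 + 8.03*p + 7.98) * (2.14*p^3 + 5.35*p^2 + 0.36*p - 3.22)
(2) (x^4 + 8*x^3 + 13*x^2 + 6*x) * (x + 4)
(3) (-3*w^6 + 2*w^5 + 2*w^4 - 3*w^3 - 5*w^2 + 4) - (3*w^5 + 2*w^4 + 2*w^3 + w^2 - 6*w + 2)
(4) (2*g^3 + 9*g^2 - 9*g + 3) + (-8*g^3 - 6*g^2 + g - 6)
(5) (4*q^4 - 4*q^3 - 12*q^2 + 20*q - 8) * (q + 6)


(1) = -1.5408*p^5 + 13.3322*p^4 + 59.7785*p^3 + 47.9022*p^2 - 22.9838*p - 25.6956
(2) = x^5 + 12*x^4 + 45*x^3 + 58*x^2 + 24*x
(3) = -3*w^6 - w^5 - 5*w^3 - 6*w^2 + 6*w + 2
(4) = -6*g^3 + 3*g^2 - 8*g - 3
(5) = 4*q^5 + 20*q^4 - 36*q^3 - 52*q^2 + 112*q - 48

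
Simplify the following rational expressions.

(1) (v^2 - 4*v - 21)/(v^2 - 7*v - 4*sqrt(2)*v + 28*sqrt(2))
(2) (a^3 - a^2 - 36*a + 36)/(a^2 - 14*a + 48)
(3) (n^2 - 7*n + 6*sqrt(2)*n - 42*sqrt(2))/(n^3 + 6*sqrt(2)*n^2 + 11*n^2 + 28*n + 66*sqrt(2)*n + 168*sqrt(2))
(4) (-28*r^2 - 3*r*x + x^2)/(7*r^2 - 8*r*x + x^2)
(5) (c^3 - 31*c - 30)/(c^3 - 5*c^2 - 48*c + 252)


(1) = (v + 3)/(v - 4*sqrt(2))
(2) = (a^2 + 5*a - 6)/(a - 8)
(3) = (n - 7)/(n^2 + 11*n + 28)
(4) = (4*r + x)/(-r + x)
(5) = (c^2 + 6*c + 5)/(c^2 + c - 42)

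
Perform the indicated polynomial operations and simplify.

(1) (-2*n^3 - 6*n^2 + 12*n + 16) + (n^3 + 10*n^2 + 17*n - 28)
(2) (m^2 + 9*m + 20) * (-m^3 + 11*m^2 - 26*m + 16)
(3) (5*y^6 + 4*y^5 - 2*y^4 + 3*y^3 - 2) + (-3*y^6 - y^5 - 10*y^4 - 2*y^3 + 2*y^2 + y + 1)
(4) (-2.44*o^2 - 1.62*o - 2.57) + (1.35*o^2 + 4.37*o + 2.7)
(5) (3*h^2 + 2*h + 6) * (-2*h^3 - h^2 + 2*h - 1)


(1) = -n^3 + 4*n^2 + 29*n - 12
(2) = -m^5 + 2*m^4 + 53*m^3 + 2*m^2 - 376*m + 320
(3) = 2*y^6 + 3*y^5 - 12*y^4 + y^3 + 2*y^2 + y - 1
(4) = -1.09*o^2 + 2.75*o + 0.13
(5) = -6*h^5 - 7*h^4 - 8*h^3 - 5*h^2 + 10*h - 6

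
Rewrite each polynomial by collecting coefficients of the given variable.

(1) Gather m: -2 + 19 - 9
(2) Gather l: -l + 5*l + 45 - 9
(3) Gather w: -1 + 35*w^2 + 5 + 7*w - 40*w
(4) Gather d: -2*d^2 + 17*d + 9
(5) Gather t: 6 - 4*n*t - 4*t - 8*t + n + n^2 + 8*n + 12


(1) = 8
(2) = 4*l + 36
(3) = 35*w^2 - 33*w + 4
(4) = -2*d^2 + 17*d + 9
(5) = n^2 + 9*n + t*(-4*n - 12) + 18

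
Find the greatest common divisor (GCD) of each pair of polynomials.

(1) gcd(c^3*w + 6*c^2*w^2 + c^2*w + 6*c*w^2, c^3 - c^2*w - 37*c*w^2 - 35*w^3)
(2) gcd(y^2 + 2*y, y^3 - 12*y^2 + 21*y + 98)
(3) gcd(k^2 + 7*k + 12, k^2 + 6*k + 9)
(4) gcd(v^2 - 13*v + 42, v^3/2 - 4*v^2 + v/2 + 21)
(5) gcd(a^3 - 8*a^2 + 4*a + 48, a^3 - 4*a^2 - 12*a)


(1) = 1
(2) = gcd(y*(y + 2), (y - 7)^2*(y + 2)) = y + 2
(3) = gcd((k + 3)*(k + 4), (k + 3)^2) = k + 3
(4) = gcd((v - 7)*(v - 6), (v/2 + 1)*(v - 7)*(v - 3)) = v - 7
(5) = a^2 - 4*a - 12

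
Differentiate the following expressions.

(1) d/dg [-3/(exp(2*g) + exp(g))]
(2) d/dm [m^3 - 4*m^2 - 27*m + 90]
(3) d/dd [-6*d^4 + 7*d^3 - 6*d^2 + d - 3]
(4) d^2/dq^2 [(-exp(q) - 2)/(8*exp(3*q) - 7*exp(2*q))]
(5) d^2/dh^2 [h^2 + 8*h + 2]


(1) = 3*(2*exp(g) + 1)*exp(-g)/(exp(g) + 1)^2
(2) = 3*m^2 - 8*m - 27
(3) = -24*d^3 + 21*d^2 - 12*d + 1
(4) = (-256*exp(3*q) - 984*exp(2*q) + 1183*exp(q) - 392)*exp(-2*q)/(512*exp(3*q) - 1344*exp(2*q) + 1176*exp(q) - 343)
(5) = 2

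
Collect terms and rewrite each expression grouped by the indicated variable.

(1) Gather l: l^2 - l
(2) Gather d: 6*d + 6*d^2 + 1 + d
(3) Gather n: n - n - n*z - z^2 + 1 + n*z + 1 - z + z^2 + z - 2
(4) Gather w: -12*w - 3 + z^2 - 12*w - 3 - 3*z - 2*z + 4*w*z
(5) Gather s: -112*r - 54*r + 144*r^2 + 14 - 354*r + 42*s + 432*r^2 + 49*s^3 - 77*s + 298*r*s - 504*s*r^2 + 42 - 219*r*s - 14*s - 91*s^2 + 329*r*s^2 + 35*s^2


(1) = l^2 - l
(2) = 6*d^2 + 7*d + 1
(3) = 0
(4) = w*(4*z - 24) + z^2 - 5*z - 6
(5) = 576*r^2 - 520*r + 49*s^3 + s^2*(329*r - 56) + s*(-504*r^2 + 79*r - 49) + 56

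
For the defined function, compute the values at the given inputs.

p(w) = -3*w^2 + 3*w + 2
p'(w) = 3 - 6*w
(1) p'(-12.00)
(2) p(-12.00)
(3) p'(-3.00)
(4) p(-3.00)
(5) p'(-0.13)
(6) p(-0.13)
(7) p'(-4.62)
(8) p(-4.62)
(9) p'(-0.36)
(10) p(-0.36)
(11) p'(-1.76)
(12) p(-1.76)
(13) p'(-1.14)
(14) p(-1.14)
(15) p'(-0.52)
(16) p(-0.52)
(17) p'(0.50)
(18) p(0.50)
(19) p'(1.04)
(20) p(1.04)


(1) = 75.00
(2) = -466.00
(3) = 21.00
(4) = -34.00
(5) = 3.78
(6) = 1.56
(7) = 30.72
(8) = -75.89
(9) = 5.16
(10) = 0.53
(11) = 13.56
(12) = -12.57
(13) = 9.84
(14) = -5.32
(15) = 6.12
(16) = -0.37
(17) = 0.00
(18) = 2.75
(19) = -3.24
(20) = 1.88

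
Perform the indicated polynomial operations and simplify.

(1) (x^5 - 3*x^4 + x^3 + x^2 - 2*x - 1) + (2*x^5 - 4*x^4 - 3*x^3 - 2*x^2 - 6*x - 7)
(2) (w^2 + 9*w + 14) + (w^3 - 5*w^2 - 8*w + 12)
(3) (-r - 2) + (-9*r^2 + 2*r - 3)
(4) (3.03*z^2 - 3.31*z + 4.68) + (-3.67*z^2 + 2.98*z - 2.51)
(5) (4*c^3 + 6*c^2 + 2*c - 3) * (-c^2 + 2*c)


(1) = 3*x^5 - 7*x^4 - 2*x^3 - x^2 - 8*x - 8
(2) = w^3 - 4*w^2 + w + 26
(3) = -9*r^2 + r - 5
(4) = -0.64*z^2 - 0.33*z + 2.17
(5) = -4*c^5 + 2*c^4 + 10*c^3 + 7*c^2 - 6*c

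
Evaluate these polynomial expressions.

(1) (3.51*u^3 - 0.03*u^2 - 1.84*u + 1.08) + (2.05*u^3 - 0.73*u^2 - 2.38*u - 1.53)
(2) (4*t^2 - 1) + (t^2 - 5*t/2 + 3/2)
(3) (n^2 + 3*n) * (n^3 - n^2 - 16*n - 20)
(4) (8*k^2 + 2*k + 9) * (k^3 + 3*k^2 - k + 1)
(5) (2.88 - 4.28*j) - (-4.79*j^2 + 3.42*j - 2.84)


(1) = 5.56*u^3 - 0.76*u^2 - 4.22*u - 0.45
(2) = 5*t^2 - 5*t/2 + 1/2
(3) = n^5 + 2*n^4 - 19*n^3 - 68*n^2 - 60*n
(4) = 8*k^5 + 26*k^4 + 7*k^3 + 33*k^2 - 7*k + 9
(5) = 4.79*j^2 - 7.7*j + 5.72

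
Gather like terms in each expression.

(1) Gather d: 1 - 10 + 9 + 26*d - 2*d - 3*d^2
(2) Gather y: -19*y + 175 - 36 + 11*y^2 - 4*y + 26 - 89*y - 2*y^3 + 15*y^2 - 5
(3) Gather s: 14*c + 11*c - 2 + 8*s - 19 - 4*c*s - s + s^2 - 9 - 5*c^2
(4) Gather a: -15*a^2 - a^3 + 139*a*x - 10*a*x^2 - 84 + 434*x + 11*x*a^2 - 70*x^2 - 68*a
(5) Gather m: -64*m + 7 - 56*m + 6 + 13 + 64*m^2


(1) = -3*d^2 + 24*d
(2) = -2*y^3 + 26*y^2 - 112*y + 160
(3) = -5*c^2 + 25*c + s^2 + s*(7 - 4*c) - 30
(4) = -a^3 + a^2*(11*x - 15) + a*(-10*x^2 + 139*x - 68) - 70*x^2 + 434*x - 84
(5) = 64*m^2 - 120*m + 26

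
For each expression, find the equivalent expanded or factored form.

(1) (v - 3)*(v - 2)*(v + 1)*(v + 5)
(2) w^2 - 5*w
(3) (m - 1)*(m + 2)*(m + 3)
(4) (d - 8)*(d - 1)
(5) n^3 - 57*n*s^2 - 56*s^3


(1) = v^4 + v^3 - 19*v^2 + 11*v + 30
(2) = w*(w - 5)
(3) = m^3 + 4*m^2 + m - 6
(4) = d^2 - 9*d + 8
(5) = (n - 8*s)*(n + s)*(n + 7*s)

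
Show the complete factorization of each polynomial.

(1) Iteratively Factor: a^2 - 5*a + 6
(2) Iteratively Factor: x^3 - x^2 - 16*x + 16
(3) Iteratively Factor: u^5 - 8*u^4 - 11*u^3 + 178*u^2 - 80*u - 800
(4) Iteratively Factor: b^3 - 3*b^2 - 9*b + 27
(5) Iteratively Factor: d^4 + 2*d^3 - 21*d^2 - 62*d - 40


(1) = (a - 2)*(a - 3)
(2) = (x - 4)*(x^2 + 3*x - 4) = (x - 4)*(x + 4)*(x - 1)
(3) = (u - 4)*(u^4 - 4*u^3 - 27*u^2 + 70*u + 200) = (u - 4)*(u + 2)*(u^3 - 6*u^2 - 15*u + 100) = (u - 5)*(u - 4)*(u + 2)*(u^2 - u - 20) = (u - 5)*(u - 4)*(u + 2)*(u + 4)*(u - 5)
(4) = (b - 3)*(b^2 - 9) = (b - 3)^2*(b + 3)
(5) = (d + 1)*(d^3 + d^2 - 22*d - 40) = (d + 1)*(d + 2)*(d^2 - d - 20) = (d - 5)*(d + 1)*(d + 2)*(d + 4)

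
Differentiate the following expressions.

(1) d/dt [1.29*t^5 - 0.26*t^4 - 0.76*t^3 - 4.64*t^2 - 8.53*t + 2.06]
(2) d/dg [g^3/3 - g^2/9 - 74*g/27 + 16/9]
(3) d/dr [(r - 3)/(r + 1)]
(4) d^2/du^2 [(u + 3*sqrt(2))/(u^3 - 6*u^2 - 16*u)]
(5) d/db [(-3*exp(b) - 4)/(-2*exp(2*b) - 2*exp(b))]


(1) = 6.45*t^4 - 1.04*t^3 - 2.28*t^2 - 9.28*t - 8.53
(2) = g^2 - 2*g/9 - 74/27
(3) = 4/(r + 1)^2
(4) = 2*(u*(-u^2 + 6*u + 16)*(-3*u^2 + 12*u - 3*(u - 2)*(u + 3*sqrt(2)) + 16) - (u + 3*sqrt(2))*(-3*u^2 + 12*u + 16)^2)/(u^3*(-u^2 + 6*u + 16)^3)
(5) = (-3*exp(2*b) - 8*exp(b) - 4)*exp(-b)/(2*(exp(2*b) + 2*exp(b) + 1))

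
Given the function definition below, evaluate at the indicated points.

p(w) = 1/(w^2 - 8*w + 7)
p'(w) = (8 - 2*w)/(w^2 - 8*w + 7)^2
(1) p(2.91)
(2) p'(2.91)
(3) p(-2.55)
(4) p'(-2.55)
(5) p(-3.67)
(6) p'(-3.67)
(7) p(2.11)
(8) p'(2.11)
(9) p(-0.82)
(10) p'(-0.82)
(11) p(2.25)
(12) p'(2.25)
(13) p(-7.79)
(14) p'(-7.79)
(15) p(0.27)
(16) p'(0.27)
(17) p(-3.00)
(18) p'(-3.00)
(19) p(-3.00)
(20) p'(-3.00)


(1) = -0.13
(2) = 0.04
(3) = 0.03
(4) = 0.01
(5) = 0.02
(6) = 0.01
(7) = -0.18
(8) = 0.13
(9) = 0.07
(10) = 0.05
(11) = -0.17
(12) = 0.10
(13) = 0.01
(14) = 0.00
(15) = 0.20
(16) = 0.31
(17) = 0.03
(18) = 0.01
(19) = 0.03
(20) = 0.01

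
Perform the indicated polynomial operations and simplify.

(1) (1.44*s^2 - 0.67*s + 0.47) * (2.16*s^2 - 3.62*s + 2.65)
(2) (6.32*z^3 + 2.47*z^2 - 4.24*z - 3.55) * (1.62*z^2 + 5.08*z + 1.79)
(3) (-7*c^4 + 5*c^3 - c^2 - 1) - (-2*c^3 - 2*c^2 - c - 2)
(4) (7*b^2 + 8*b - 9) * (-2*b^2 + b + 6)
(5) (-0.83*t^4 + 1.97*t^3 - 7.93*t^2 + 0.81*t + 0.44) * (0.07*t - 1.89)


(1) = 3.1104*s^4 - 6.66*s^3 + 7.2566*s^2 - 3.4769*s + 1.2455
(2) = 10.2384*z^5 + 36.107*z^4 + 16.9916*z^3 - 22.8689*z^2 - 25.6236*z - 6.3545
(3) = -7*c^4 + 7*c^3 + c^2 + c + 1
(4) = -14*b^4 - 9*b^3 + 68*b^2 + 39*b - 54
(5) = -0.0581*t^5 + 1.7066*t^4 - 4.2784*t^3 + 15.0444*t^2 - 1.5001*t - 0.8316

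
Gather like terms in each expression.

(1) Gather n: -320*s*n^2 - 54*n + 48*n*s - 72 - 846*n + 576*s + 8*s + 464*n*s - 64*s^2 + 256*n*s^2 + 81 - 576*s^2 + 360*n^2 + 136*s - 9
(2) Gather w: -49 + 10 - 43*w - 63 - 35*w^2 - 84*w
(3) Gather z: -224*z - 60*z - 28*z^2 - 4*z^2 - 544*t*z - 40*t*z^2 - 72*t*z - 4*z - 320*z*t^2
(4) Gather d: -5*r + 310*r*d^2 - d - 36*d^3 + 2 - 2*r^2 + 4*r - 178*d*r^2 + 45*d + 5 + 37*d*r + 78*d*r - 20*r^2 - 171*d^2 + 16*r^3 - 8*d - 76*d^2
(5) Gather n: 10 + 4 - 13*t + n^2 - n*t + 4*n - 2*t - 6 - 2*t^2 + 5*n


(1) = n^2*(360 - 320*s) + n*(256*s^2 + 512*s - 900) - 640*s^2 + 720*s
(2) = -35*w^2 - 127*w - 102
(3) = z^2*(-40*t - 32) + z*(-320*t^2 - 616*t - 288)
(4) = -36*d^3 + d^2*(310*r - 247) + d*(-178*r^2 + 115*r + 36) + 16*r^3 - 22*r^2 - r + 7
(5) = n^2 + n*(9 - t) - 2*t^2 - 15*t + 8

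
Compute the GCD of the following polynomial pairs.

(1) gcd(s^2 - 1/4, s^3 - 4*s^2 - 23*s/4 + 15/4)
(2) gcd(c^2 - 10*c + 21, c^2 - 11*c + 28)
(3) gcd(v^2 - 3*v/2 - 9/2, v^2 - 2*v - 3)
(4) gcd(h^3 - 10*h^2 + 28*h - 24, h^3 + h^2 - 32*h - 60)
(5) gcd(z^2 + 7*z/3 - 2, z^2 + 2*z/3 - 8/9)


(1) = s - 1/2
(2) = c - 7
(3) = v - 3
(4) = gcd((h - 6)*(h - 2)^2, (h - 6)*(h + 2)*(h + 5)) = h - 6
(5) = z - 2/3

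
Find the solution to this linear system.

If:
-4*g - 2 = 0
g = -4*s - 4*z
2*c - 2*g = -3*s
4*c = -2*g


Then:
c = 1/4
g = -1/2
s = -1/2
z = 5/8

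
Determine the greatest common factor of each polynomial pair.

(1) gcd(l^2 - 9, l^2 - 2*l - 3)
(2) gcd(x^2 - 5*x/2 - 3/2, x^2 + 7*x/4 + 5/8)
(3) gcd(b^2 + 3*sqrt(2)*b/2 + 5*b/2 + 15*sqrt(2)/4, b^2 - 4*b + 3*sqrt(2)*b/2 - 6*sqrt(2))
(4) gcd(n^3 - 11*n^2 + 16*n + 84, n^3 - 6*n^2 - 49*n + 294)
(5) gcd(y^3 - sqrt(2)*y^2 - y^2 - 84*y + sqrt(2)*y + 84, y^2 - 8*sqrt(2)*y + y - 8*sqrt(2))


(1) = l - 3
(2) = gcd((x - 3)*(x + 1/2), (x + 1/2)*(x + 5/4)) = x + 1/2
(3) = gcd((b + 5/2)*(b + 3*sqrt(2)/2), (b - 4)*(b + 3*sqrt(2)/2)) = b + 3*sqrt(2)/2
(4) = gcd((n - 7)*(n - 6)*(n + 2), (n - 7)*(n - 6)*(n + 7)) = n^2 - 13*n + 42
(5) = 1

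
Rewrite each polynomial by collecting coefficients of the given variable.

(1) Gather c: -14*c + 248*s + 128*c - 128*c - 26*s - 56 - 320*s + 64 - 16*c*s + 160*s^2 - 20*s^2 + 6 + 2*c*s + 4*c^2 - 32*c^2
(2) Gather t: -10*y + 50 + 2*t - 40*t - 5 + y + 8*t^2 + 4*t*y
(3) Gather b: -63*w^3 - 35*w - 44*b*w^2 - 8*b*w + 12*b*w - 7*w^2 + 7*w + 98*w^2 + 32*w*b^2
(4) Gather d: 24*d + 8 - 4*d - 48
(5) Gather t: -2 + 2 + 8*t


(1) = -28*c^2 + c*(-14*s - 14) + 140*s^2 - 98*s + 14
(2) = 8*t^2 + t*(4*y - 38) - 9*y + 45
(3) = 32*b^2*w + b*(-44*w^2 + 4*w) - 63*w^3 + 91*w^2 - 28*w
(4) = 20*d - 40
(5) = 8*t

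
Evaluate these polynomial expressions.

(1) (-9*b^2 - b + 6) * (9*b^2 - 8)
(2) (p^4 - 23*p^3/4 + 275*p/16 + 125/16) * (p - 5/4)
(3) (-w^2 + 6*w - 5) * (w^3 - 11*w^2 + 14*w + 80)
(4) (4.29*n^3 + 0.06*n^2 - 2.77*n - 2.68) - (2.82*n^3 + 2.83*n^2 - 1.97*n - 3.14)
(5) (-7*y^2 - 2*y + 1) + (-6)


(1) = -81*b^4 - 9*b^3 + 126*b^2 + 8*b - 48
(2) = p^5 - 7*p^4 + 115*p^3/16 + 275*p^2/16 - 875*p/64 - 625/64
(3) = -w^5 + 17*w^4 - 85*w^3 + 59*w^2 + 410*w - 400
(4) = 1.47*n^3 - 2.77*n^2 - 0.8*n + 0.46
(5) = -7*y^2 - 2*y - 5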